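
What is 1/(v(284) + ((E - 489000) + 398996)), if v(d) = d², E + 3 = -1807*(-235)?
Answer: 1/415294 ≈ 2.4079e-6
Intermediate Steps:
E = 424642 (E = -3 - 1807*(-235) = -3 + 424645 = 424642)
1/(v(284) + ((E - 489000) + 398996)) = 1/(284² + ((424642 - 489000) + 398996)) = 1/(80656 + (-64358 + 398996)) = 1/(80656 + 334638) = 1/415294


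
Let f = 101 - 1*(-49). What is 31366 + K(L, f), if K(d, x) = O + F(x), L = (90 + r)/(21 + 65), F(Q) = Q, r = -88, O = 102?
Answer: 31618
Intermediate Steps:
f = 150 (f = 101 + 49 = 150)
L = 1/43 (L = (90 - 88)/(21 + 65) = 2/86 = 2*(1/86) = 1/43 ≈ 0.023256)
K(d, x) = 102 + x
31366 + K(L, f) = 31366 + (102 + 150) = 31366 + 252 = 31618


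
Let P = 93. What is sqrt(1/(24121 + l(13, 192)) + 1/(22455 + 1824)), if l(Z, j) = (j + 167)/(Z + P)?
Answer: sqrt(35394195840995865)/20695298205 ≈ 0.0090906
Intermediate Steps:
l(Z, j) = (167 + j)/(93 + Z) (l(Z, j) = (j + 167)/(Z + 93) = (167 + j)/(93 + Z))
sqrt(1/(24121 + l(13, 192)) + 1/(22455 + 1824)) = sqrt(1/(24121 + (167 + 192)/(93 + 13)) + 1/(22455 + 1824)) = sqrt(1/(24121 + 359/106) + 1/24279) = sqrt(1/(2557185/106) + 1/24279) = sqrt(106/2557185 + 1/24279) = sqrt(1710253/20695298205) = sqrt(35394195840995865)/20695298205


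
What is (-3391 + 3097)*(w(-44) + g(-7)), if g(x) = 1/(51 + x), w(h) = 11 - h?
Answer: -355887/22 ≈ -16177.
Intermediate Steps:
(-3391 + 3097)*(w(-44) + g(-7)) = (-3391 + 3097)*((11 - 1*(-44)) + 1/(51 - 7)) = -294*((11 + 44) + 1/44) = -294*(55 + 1/44) = -294*2421/44 = -355887/22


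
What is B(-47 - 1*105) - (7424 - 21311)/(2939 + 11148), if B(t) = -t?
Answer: 2155111/14087 ≈ 152.99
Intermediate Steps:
B(-47 - 1*105) - (7424 - 21311)/(2939 + 11148) = -(-47 - 1*105) - (7424 - 21311)/(2939 + 11148) = -(-47 - 105) - (-13887)/14087 = -1*(-152) - (-13887)/14087 = 152 - 1*(-13887/14087) = 152 + 13887/14087 = 2155111/14087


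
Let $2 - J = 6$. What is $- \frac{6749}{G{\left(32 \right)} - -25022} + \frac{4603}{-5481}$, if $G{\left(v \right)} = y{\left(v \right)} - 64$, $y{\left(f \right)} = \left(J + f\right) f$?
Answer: $- \frac{51999077}{47235258} \approx -1.1009$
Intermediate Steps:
$J = -4$ ($J = 2 - 6 = -4$)
$y{\left(f \right)} = f \left(-4 + f\right)$ ($y{\left(f \right)} = \left(-4 + f\right) f = f \left(-4 + f\right)$)
$G{\left(v \right)} = -64 + v \left(-4 + v\right)$ ($G{\left(v \right)} = v \left(-4 + v\right) - 64 = -64 + v \left(-4 + v\right)$)
$- \frac{6749}{G{\left(32 \right)} - -25022} + \frac{4603}{-5481} = - \frac{6749}{\left(-64 + 32 \left(-4 + 32\right)\right) - -25022} + \frac{4603}{-5481} = - \frac{6749}{\left(-64 + 32 \cdot 28\right) + 25022} + 4603 \left(- \frac{1}{5481}\right) = - \frac{6749}{\left(-64 + 896\right) + 25022} - \frac{4603}{5481} = - \frac{6749}{832 + 25022} - \frac{4603}{5481} = - \frac{6749}{25854} - \frac{4603}{5481} = - \frac{51999077}{47235258}$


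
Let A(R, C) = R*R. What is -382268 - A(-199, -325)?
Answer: -421869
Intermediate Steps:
A(R, C) = R²
-382268 - A(-199, -325) = -382268 - 1*(-199)² = -382268 - 1*39601 = -382268 - 39601 = -421869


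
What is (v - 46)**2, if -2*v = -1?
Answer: 8281/4 ≈ 2070.3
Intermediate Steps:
v = 1/2 (v = -1/2*(-1) = 1/2 ≈ 0.50000)
(v - 46)**2 = (1/2 - 46)**2 = (-91/2)**2 = 8281/4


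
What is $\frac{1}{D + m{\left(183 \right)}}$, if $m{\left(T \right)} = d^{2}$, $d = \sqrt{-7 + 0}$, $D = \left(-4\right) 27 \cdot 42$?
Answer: $- \frac{1}{4543} \approx -0.00022012$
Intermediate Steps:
$D = -4536$ ($D = \left(-108\right) 42 = -4536$)
$d = i \sqrt{7}$ ($d = \sqrt{-7} = i \sqrt{7} \approx 2.6458 i$)
$m{\left(T \right)} = -7$ ($m{\left(T \right)} = \left(i \sqrt{7}\right)^{2} = -7$)
$\frac{1}{D + m{\left(183 \right)}} = \frac{1}{-4536 - 7} = \frac{1}{-4543} = - \frac{1}{4543}$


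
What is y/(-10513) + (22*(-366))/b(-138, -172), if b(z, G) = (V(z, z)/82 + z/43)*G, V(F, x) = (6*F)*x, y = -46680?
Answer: 38427063223/8589184078 ≈ 4.4739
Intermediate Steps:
V(F, x) = 6*F*x
b(z, G) = G*(z/43 + 3*z²/41) (b(z, G) = ((6*z*z)/82 + z/43)*G = ((6*z²)*(1/82) + z*(1/43))*G = (3*z²/41 + z/43)*G = (z/43 + 3*z²/41)*G = G*(z/43 + 3*z²/41))
y/(-10513) + (22*(-366))/b(-138, -172) = -46680/(-10513) + (22*(-366))/(((1/1763)*(-172)*(-138)*(41 + 129*(-138)))) = -46680*(-1/10513) - 8052*41/(552*(41 - 17802)) = 46680/10513 - 8052/((1/1763)*(-172)*(-138)*(-17761)) = 46680/10513 - 8052/(-9804072/41) = 46680/10513 - 8052*(-41/9804072) = 46680/10513 + 27511/817006 = 38427063223/8589184078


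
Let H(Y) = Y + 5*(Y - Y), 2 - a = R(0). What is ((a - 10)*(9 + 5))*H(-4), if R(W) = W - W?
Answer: 448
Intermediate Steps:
R(W) = 0
a = 2 (a = 2 - 1*0 = 2 + 0 = 2)
H(Y) = Y (H(Y) = Y + 5*0 = Y + 0 = Y)
((a - 10)*(9 + 5))*H(-4) = ((2 - 10)*(9 + 5))*(-4) = -8*14*(-4) = -112*(-4) = 448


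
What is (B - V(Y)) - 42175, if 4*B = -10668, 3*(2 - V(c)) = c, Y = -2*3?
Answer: -44846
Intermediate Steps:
Y = -6
V(c) = 2 - c/3
B = -2667 (B = (¼)*(-10668) = -2667)
(B - V(Y)) - 42175 = (-2667 - (2 - ⅓*(-6))) - 42175 = (-2667 - (2 + 2)) - 42175 = (-2667 - 1*4) - 42175 = (-2667 - 4) - 42175 = -2671 - 42175 = -44846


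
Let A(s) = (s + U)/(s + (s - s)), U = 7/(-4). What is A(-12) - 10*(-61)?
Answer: 29335/48 ≈ 611.15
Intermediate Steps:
U = -7/4 (U = 7*(-¼) = -7/4 ≈ -1.7500)
A(s) = (-7/4 + s)/s (A(s) = (s - 7/4)/(s + (s - s)) = (-7/4 + s)/(s + 0) = (-7/4 + s)/s)
A(-12) - 10*(-61) = (-7/4 - 12)/(-12) - 10*(-61) = -1/12*(-55/4) + 610 = 55/48 + 610 = 29335/48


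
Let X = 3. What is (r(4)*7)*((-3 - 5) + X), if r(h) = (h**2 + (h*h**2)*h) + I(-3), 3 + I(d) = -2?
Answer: -9345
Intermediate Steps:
I(d) = -5 (I(d) = -3 - 2 = -5)
r(h) = -5 + h**2 + h**4 (r(h) = (h**2 + (h*h**2)*h) - 5 = (h**2 + h**3*h) - 5 = (h**2 + h**4) - 5 = -5 + h**2 + h**4)
(r(4)*7)*((-3 - 5) + X) = ((-5 + 4**2 + 4**4)*7)*((-3 - 5) + 3) = ((-5 + 16 + 256)*7)*(-8 + 3) = (267*7)*(-5) = 1869*(-5) = -9345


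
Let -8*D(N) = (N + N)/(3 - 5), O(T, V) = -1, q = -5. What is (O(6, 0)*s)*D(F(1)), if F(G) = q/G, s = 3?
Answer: 15/8 ≈ 1.8750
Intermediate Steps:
F(G) = -5/G
D(N) = N/8 (D(N) = -(N + N)/(8*(3 - 5)) = -2*N/(8*(-2)) = -2*N*(-1)/(8*2) = -(-1)*N/8 = N/8)
(O(6, 0)*s)*D(F(1)) = (-1*3)*((-5/1)/8) = -3*(-5*1)/8 = -3*(-5)/8 = -3*(-5/8) = 15/8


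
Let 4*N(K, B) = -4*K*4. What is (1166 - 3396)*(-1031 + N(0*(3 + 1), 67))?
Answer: 2299130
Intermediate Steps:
N(K, B) = -4*K (N(K, B) = (-4*K*4)/4 = (-16*K)/4 = -4*K)
(1166 - 3396)*(-1031 + N(0*(3 + 1), 67)) = (1166 - 3396)*(-1031 - 0*(3 + 1)) = -2230*(-1031 - 0*4) = -2230*(-1031 - 4*0) = -2230*(-1031 + 0) = -2230*(-1031) = 2299130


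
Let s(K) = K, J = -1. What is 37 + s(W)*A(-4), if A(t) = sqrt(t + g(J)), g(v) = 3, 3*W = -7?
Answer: 37 - 7*I/3 ≈ 37.0 - 2.3333*I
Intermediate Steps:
W = -7/3 (W = (1/3)*(-7) = -7/3 ≈ -2.3333)
A(t) = sqrt(3 + t) (A(t) = sqrt(t + 3) = sqrt(3 + t))
37 + s(W)*A(-4) = 37 - 7*sqrt(3 - 4)/3 = 37 - 7*I/3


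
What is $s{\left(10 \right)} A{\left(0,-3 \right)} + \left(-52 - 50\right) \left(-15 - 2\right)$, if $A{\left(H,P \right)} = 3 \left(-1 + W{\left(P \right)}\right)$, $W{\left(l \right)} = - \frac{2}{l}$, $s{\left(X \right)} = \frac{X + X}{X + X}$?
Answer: $1733$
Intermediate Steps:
$s{\left(X \right)} = 1$ ($s{\left(X \right)} = \frac{2 X}{2 X} = 2 X \frac{1}{2 X} = 1$)
$A{\left(H,P \right)} = -3 - \frac{6}{P}$ ($A{\left(H,P \right)} = 3 \left(-1 - \frac{2}{P}\right) = -3 - \frac{6}{P}$)
$s{\left(10 \right)} A{\left(0,-3 \right)} + \left(-52 - 50\right) \left(-15 - 2\right) = 1 \left(-3 - \frac{6}{-3}\right) + \left(-52 - 50\right) \left(-15 - 2\right) = 1 \left(-3 - -2\right) - -1734 = 1 \left(-3 + 2\right) + 1734 = 1 \left(-1\right) + 1734 = -1 + 1734 = 1733$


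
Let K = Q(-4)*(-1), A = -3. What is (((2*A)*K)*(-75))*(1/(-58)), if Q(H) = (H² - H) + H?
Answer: 3600/29 ≈ 124.14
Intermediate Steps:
Q(H) = H²
K = -16 (K = (-4)²*(-1) = 16*(-1) = -16)
(((2*A)*K)*(-75))*(1/(-58)) = (((2*(-3))*(-16))*(-75))*(1/(-58)) = (-6*(-16)*(-75))*(1*(-1/58)) = (96*(-75))*(-1/58) = -7200*(-1/58) = 3600/29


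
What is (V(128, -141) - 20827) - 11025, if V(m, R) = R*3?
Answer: -32275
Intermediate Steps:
V(m, R) = 3*R
(V(128, -141) - 20827) - 11025 = (3*(-141) - 20827) - 11025 = (-423 - 20827) - 11025 = -21250 - 11025 = -32275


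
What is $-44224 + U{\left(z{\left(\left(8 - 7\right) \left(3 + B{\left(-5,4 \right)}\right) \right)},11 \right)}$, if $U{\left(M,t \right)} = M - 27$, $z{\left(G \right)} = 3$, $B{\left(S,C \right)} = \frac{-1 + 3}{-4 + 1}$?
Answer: $-44248$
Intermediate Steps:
$B{\left(S,C \right)} = - \frac{2}{3}$ ($B{\left(S,C \right)} = \frac{2}{-3} = 2 \left(- \frac{1}{3}\right) = - \frac{2}{3}$)
$U{\left(M,t \right)} = -27 + M$ ($U{\left(M,t \right)} = M - 27 = -27 + M$)
$-44224 + U{\left(z{\left(\left(8 - 7\right) \left(3 + B{\left(-5,4 \right)}\right) \right)},11 \right)} = -44224 + \left(-27 + 3\right) = -44224 - 24 = -44248$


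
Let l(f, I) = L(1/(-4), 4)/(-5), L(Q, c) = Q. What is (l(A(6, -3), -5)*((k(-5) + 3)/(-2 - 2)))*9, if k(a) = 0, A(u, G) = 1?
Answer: -27/80 ≈ -0.33750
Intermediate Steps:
l(f, I) = 1/20 (l(f, I) = 1/(-4*(-5)) = -¼*(-⅕) = 1/20)
(l(A(6, -3), -5)*((k(-5) + 3)/(-2 - 2)))*9 = (((0 + 3)/(-2 - 2))/20)*9 = ((3/(-4))/20)*9 = ((3*(-¼))/20)*9 = ((1/20)*(-¾))*9 = -3/80*9 = -27/80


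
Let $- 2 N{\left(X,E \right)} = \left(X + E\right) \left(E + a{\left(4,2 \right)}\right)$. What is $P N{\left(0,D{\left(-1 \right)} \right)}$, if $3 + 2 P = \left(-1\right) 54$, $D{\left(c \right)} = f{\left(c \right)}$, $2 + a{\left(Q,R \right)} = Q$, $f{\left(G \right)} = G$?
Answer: $- \frac{57}{4} \approx -14.25$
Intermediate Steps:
$a{\left(Q,R \right)} = -2 + Q$
$D{\left(c \right)} = c$
$P = - \frac{57}{2}$ ($P = - \frac{3}{2} + \frac{\left(-1\right) 54}{2} = - \frac{3}{2} + \frac{1}{2} \left(-54\right) = - \frac{3}{2} - 27 = - \frac{57}{2} \approx -28.5$)
$N{\left(X,E \right)} = - \frac{\left(2 + E\right) \left(E + X\right)}{2}$ ($N{\left(X,E \right)} = - \frac{\left(X + E\right) \left(E + \left(-2 + 4\right)\right)}{2} = - \frac{\left(E + X\right) \left(E + 2\right)}{2} = - \frac{\left(E + X\right) \left(2 + E\right)}{2} = - \frac{\left(2 + E\right) \left(E + X\right)}{2}$)
$P N{\left(0,D{\left(-1 \right)} \right)} = - \frac{57 \left(\left(-1\right) \left(-1\right) - 0 - \frac{\left(-1\right)^{2}}{2} - \left(- \frac{1}{2}\right) 0\right)}{2} = - \frac{57 \left(1 + 0 - \frac{1}{2} + 0\right)}{2} = \left(- \frac{57}{2}\right) \frac{1}{2} = - \frac{57}{4}$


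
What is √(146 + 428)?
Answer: √574 ≈ 23.958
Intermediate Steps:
√(146 + 428) = √574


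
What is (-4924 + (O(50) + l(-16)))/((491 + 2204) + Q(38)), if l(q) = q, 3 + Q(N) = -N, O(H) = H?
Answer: -2445/1327 ≈ -1.8425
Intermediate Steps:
Q(N) = -3 - N
(-4924 + (O(50) + l(-16)))/((491 + 2204) + Q(38)) = (-4924 + (50 - 16))/((491 + 2204) + (-3 - 1*38)) = (-4924 + 34)/(2695 + (-3 - 38)) = -4890/(2695 - 41) = -4890/2654 = -4890*1/2654 = -2445/1327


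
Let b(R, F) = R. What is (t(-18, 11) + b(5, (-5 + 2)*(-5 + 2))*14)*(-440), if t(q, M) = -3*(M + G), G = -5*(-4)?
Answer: 10120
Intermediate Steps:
G = 20
t(q, M) = -60 - 3*M (t(q, M) = -3*(M + 20) = -3*(20 + M) = -60 - 3*M)
(t(-18, 11) + b(5, (-5 + 2)*(-5 + 2))*14)*(-440) = ((-60 - 3*11) + 5*14)*(-440) = ((-60 - 33) + 70)*(-440) = (-93 + 70)*(-440) = -23*(-440) = 10120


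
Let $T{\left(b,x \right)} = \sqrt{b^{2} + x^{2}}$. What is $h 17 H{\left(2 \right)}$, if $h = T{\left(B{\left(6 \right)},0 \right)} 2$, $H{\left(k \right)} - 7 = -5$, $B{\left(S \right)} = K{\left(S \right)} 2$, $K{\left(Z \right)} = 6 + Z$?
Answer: $1632$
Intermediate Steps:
$B{\left(S \right)} = 12 + 2 S$ ($B{\left(S \right)} = \left(6 + S\right) 2 = 12 + 2 S$)
$H{\left(k \right)} = 2$ ($H{\left(k \right)} = 7 - 5 = 2$)
$h = 48$ ($h = \sqrt{\left(12 + 2 \cdot 6\right)^{2} + 0^{2}} \cdot 2 = \sqrt{\left(12 + 12\right)^{2} + 0} \cdot 2 = \sqrt{24^{2} + 0} \cdot 2 = \sqrt{576 + 0} \cdot 2 = \sqrt{576} \cdot 2 = 24 \cdot 2 = 48$)
$h 17 H{\left(2 \right)} = 48 \cdot 17 \cdot 2 = 816 \cdot 2 = 1632$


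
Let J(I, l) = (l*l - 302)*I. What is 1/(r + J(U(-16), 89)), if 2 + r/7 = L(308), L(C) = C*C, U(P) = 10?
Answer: 1/740224 ≈ 1.3509e-6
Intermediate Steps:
L(C) = C**2
J(I, l) = I*(-302 + l**2) (J(I, l) = (l**2 - 302)*I = (-302 + l**2)*I = I*(-302 + l**2))
r = 664034 (r = -14 + 7*308**2 = -14 + 7*94864 = -14 + 664048 = 664034)
1/(r + J(U(-16), 89)) = 1/(664034 + 10*(-302 + 89**2)) = 1/(664034 + 10*(-302 + 7921)) = 1/(664034 + 10*7619) = 1/(664034 + 76190) = 1/740224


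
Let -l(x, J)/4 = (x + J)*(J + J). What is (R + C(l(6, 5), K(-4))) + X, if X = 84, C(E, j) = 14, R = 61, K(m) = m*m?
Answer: 159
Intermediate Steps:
K(m) = m²
l(x, J) = -8*J*(J + x) (l(x, J) = -4*(x + J)*(J + J) = -4*(J + x)*2*J = -8*J*(J + x))
(R + C(l(6, 5), K(-4))) + X = (61 + 14) + 84 = 75 + 84 = 159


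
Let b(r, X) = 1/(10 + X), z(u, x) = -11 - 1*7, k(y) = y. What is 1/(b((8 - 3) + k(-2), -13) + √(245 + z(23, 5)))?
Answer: 3/2042 + 9*√227/2042 ≈ 0.067874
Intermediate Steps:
z(u, x) = -18 (z(u, x) = -11 - 7 = -18)
1/(b((8 - 3) + k(-2), -13) + √(245 + z(23, 5))) = 1/(1/(10 - 13) + √(245 - 18)) = 1/(1/(-3) + √227) = 1/(-⅓ + √227)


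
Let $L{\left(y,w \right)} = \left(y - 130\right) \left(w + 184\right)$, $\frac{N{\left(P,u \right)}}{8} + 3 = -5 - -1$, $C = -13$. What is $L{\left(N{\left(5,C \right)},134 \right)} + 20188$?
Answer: $-38960$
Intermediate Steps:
$N{\left(P,u \right)} = -56$ ($N{\left(P,u \right)} = -24 + 8 \left(-5 - -1\right) = -24 + 8 \left(-5 + 1\right) = -24 + 8 \left(-4\right) = -24 - 32 = -56$)
$L{\left(y,w \right)} = \left(-130 + y\right) \left(184 + w\right)$
$L{\left(N{\left(5,C \right)},134 \right)} + 20188 = \left(-23920 - 17420 + 184 \left(-56\right) + 134 \left(-56\right)\right) + 20188 = \left(-23920 - 17420 - 10304 - 7504\right) + 20188 = -59148 + 20188 = -38960$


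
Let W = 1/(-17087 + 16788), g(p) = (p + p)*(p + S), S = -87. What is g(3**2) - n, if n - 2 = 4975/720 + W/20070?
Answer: -7536686523/5334160 ≈ -1412.9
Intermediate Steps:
g(p) = 2*p*(-87 + p) (g(p) = (p + p)*(p - 87) = (2*p)*(-87 + p) = 2*p*(-87 + p))
W = -1/299 (W = 1/(-299) = -1/299 ≈ -0.0033445)
n = 47525883/5334160 (n = 2 + (4975/720 - 1/299/20070) = 2 + (4975*(1/720) - 1/299*1/20070) = 2 + (995/144 - 1/6000930) = 2 + 36857563/5334160 = 47525883/5334160 ≈ 8.9097)
g(3**2) - n = 2*3**2*(-87 + 3**2) - 1*47525883/5334160 = 2*9*(-87 + 9) - 47525883/5334160 = 2*9*(-78) - 47525883/5334160 = -1404 - 47525883/5334160 = -7536686523/5334160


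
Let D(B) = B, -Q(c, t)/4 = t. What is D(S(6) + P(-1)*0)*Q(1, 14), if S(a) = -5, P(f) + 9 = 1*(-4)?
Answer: 280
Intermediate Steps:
Q(c, t) = -4*t
P(f) = -13 (P(f) = -9 + 1*(-4) = -9 - 4 = -13)
D(S(6) + P(-1)*0)*Q(1, 14) = (-5 - 13*0)*(-4*14) = (-5 + 0)*(-56) = -5*(-56) = 280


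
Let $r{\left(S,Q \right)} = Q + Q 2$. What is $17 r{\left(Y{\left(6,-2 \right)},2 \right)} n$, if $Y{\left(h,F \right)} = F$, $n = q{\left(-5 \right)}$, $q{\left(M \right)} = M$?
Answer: $-510$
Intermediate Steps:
$n = -5$
$r{\left(S,Q \right)} = 3 Q$ ($r{\left(S,Q \right)} = Q + 2 Q = 3 Q$)
$17 r{\left(Y{\left(6,-2 \right)},2 \right)} n = 17 \cdot 3 \cdot 2 \left(-5\right) = 17 \cdot 6 \left(-5\right) = 102 \left(-5\right) = -510$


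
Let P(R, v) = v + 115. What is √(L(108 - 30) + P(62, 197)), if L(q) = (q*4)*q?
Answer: 2*√6162 ≈ 157.00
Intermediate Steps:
P(R, v) = 115 + v
L(q) = 4*q² (L(q) = (4*q)*q = 4*q²)
√(L(108 - 30) + P(62, 197)) = √(4*(108 - 30)² + (115 + 197)) = √(4*78² + 312) = √(4*6084 + 312) = √(24336 + 312) = √24648 = 2*√6162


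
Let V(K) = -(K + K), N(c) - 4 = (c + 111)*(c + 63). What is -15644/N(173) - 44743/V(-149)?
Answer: -750923929/4993586 ≈ -150.38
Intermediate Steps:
N(c) = 4 + (63 + c)*(111 + c) (N(c) = 4 + (c + 111)*(c + 63) = 4 + (111 + c)*(63 + c) = 4 + (63 + c)*(111 + c))
V(K) = -2*K
-15644/N(173) - 44743/V(-149) = -15644/(6997 + 173**2 + 174*173) - 44743/((-2*(-149))) = -15644/(6997 + 29929 + 30102) - 44743/298 = -15644/67028 - 44743*1/298 = -15644*1/67028 - 44743/298 = -3911/16757 - 44743/298 = -750923929/4993586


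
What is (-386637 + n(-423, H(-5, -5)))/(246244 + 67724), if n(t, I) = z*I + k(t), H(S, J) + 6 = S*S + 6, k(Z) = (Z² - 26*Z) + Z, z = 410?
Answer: -186883/313968 ≈ -0.59523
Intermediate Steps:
k(Z) = Z² - 25*Z
H(S, J) = S² (H(S, J) = -6 + (S*S + 6) = -6 + (S² + 6) = -6 + (6 + S²) = S²)
n(t, I) = 410*I + t*(-25 + t)
(-386637 + n(-423, H(-5, -5)))/(246244 + 67724) = (-386637 + (410*(-5)² - 423*(-25 - 423)))/(246244 + 67724) = (-386637 + (410*25 - 423*(-448)))/313968 = (-386637 + (10250 + 189504))*(1/313968) = (-386637 + 199754)*(1/313968) = -186883*1/313968 = -186883/313968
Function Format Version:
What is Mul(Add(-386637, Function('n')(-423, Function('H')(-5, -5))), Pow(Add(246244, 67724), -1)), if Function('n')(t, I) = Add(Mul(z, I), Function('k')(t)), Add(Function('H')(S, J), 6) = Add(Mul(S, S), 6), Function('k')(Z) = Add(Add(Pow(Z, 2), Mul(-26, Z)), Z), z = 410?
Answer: Rational(-186883, 313968) ≈ -0.59523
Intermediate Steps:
Function('k')(Z) = Add(Pow(Z, 2), Mul(-25, Z))
Function('H')(S, J) = Pow(S, 2) (Function('H')(S, J) = Add(-6, Add(Mul(S, S), 6)) = Add(-6, Add(Pow(S, 2), 6)) = Add(-6, Add(6, Pow(S, 2))) = Pow(S, 2))
Function('n')(t, I) = Add(Mul(410, I), Mul(t, Add(-25, t)))
Mul(Add(-386637, Function('n')(-423, Function('H')(-5, -5))), Pow(Add(246244, 67724), -1)) = Mul(Add(-386637, Add(Mul(410, Pow(-5, 2)), Mul(-423, Add(-25, -423)))), Pow(Add(246244, 67724), -1)) = Mul(Add(-386637, Add(Mul(410, 25), Mul(-423, -448))), Pow(313968, -1)) = Mul(Add(-386637, Add(10250, 189504)), Rational(1, 313968)) = Mul(Add(-386637, 199754), Rational(1, 313968)) = Mul(-186883, Rational(1, 313968)) = Rational(-186883, 313968)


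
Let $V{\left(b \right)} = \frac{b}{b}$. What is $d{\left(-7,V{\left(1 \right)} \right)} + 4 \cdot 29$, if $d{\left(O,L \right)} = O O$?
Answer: $165$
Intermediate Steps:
$V{\left(b \right)} = 1$
$d{\left(O,L \right)} = O^{2}$
$d{\left(-7,V{\left(1 \right)} \right)} + 4 \cdot 29 = \left(-7\right)^{2} + 4 \cdot 29 = 49 + 116 = 165$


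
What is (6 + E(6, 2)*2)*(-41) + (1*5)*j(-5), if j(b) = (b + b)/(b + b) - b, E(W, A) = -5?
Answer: 194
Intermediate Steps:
j(b) = 1 - b (j(b) = (2*b)/((2*b)) - b = (2*b)*(1/(2*b)) - b = 1 - b)
(6 + E(6, 2)*2)*(-41) + (1*5)*j(-5) = (6 - 5*2)*(-41) + (1*5)*(1 - 1*(-5)) = (6 - 10)*(-41) + 5*(1 + 5) = -4*(-41) + 5*6 = 164 + 30 = 194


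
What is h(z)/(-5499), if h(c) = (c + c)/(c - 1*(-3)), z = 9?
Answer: -1/3666 ≈ -0.00027278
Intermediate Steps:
h(c) = 2*c/(3 + c) (h(c) = (2*c)/(c + 3) = (2*c)/(3 + c) = 2*c/(3 + c))
h(z)/(-5499) = (2*9/(3 + 9))/(-5499) = (2*9/12)*(-1/5499) = (2*9*(1/12))*(-1/5499) = (3/2)*(-1/5499) = -1/3666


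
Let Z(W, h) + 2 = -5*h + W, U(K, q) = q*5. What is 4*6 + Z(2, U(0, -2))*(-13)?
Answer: -626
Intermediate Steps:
U(K, q) = 5*q
Z(W, h) = -2 + W - 5*h (Z(W, h) = -2 + (-5*h + W) = -2 + (W - 5*h) = -2 + W - 5*h)
4*6 + Z(2, U(0, -2))*(-13) = 4*6 + (-2 + 2 - 25*(-2))*(-13) = 24 + (-2 + 2 - 5*(-10))*(-13) = 24 + (-2 + 2 + 50)*(-13) = 24 + 50*(-13) = 24 - 650 = -626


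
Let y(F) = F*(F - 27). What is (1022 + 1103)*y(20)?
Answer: -297500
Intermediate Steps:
y(F) = F*(-27 + F)
(1022 + 1103)*y(20) = (1022 + 1103)*(20*(-27 + 20)) = 2125*(20*(-7)) = 2125*(-140) = -297500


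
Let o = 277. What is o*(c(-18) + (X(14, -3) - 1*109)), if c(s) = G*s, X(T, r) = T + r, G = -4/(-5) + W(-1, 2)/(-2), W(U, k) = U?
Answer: -168139/5 ≈ -33628.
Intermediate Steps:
G = 13/10 (G = -4/(-5) - 1/(-2) = -4*(-1/5) - 1*(-1/2) = 4/5 + 1/2 = 13/10 ≈ 1.3000)
c(s) = 13*s/10
o*(c(-18) + (X(14, -3) - 1*109)) = 277*((13/10)*(-18) + ((14 - 3) - 1*109)) = 277*(-117/5 + (11 - 109)) = 277*(-117/5 - 98) = 277*(-607/5) = -168139/5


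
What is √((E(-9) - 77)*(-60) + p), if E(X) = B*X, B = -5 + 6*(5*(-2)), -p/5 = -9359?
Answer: √16315 ≈ 127.73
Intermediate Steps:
p = 46795 (p = -5*(-9359) = 46795)
B = -65 (B = -5 + 6*(-10) = -5 - 60 = -65)
E(X) = -65*X
√((E(-9) - 77)*(-60) + p) = √((-65*(-9) - 77)*(-60) + 46795) = √((585 - 77)*(-60) + 46795) = √(508*(-60) + 46795) = √(-30480 + 46795) = √16315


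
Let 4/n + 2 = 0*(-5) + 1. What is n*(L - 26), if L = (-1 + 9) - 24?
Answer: 168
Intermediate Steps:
L = -16 (L = 8 - 24 = -16)
n = -4 (n = 4/(-2 + (0*(-5) + 1)) = 4/(-2 + (0 + 1)) = 4/(-2 + 1) = 4/(-1) = 4*(-1) = -4)
n*(L - 26) = -4*(-16 - 26) = -4*(-42) = 168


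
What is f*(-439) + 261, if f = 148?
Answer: -64711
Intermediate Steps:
f*(-439) + 261 = 148*(-439) + 261 = -64972 + 261 = -64711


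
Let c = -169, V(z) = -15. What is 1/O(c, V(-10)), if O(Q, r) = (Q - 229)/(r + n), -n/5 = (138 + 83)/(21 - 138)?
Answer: 25/1791 ≈ 0.013959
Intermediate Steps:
n = 85/9 (n = -5*(138 + 83)/(21 - 138) = -1105/(-117) = -1105*(-1)/117 = -5*(-17/9) = 85/9 ≈ 9.4444)
O(Q, r) = (-229 + Q)/(85/9 + r) (O(Q, r) = (Q - 229)/(r + 85/9) = (-229 + Q)/(85/9 + r))
1/O(c, V(-10)) = 1/(9*(-229 - 169)/(85 + 9*(-15))) = 1/(9*(-398)/(85 - 135)) = 1/(9*(-398)/(-50)) = 1/(9*(-1/50)*(-398)) = 1/(1791/25) = 25/1791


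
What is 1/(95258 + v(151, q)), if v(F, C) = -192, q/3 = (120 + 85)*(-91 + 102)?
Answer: 1/95066 ≈ 1.0519e-5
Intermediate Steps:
q = 6765 (q = 3*((120 + 85)*(-91 + 102)) = 3*(205*11) = 3*2255 = 6765)
1/(95258 + v(151, q)) = 1/(95258 - 192) = 1/95066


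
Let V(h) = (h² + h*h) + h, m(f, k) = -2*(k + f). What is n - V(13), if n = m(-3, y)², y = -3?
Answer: -207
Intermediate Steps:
m(f, k) = -2*f - 2*k (m(f, k) = -2*(f + k) = -2*f - 2*k)
V(h) = h + 2*h² (V(h) = (h² + h²) + h = 2*h² + h = h + 2*h²)
n = 144 (n = (-2*(-3) - 2*(-3))² = (6 + 6)² = 12² = 144)
n - V(13) = 144 - 13*(1 + 2*13) = 144 - 13*(1 + 26) = 144 - 13*27 = 144 - 1*351 = 144 - 351 = -207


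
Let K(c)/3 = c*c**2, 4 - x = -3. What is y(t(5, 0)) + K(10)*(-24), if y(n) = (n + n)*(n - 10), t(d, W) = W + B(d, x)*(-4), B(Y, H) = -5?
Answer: -71600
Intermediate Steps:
x = 7 (x = 4 - 1*(-3) = 4 + 3 = 7)
t(d, W) = 20 + W (t(d, W) = W - 5*(-4) = W + 20 = 20 + W)
K(c) = 3*c**3 (K(c) = 3*(c*c**2) = 3*c**3)
y(n) = 2*n*(-10 + n) (y(n) = (2*n)*(-10 + n) = 2*n*(-10 + n))
y(t(5, 0)) + K(10)*(-24) = 2*(20 + 0)*(-10 + (20 + 0)) + (3*10**3)*(-24) = 2*20*(-10 + 20) + (3*1000)*(-24) = 2*20*10 + 3000*(-24) = 400 - 72000 = -71600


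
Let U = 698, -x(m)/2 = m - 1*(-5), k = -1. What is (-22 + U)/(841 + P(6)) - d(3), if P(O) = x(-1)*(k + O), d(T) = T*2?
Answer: -4130/801 ≈ -5.1561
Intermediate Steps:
x(m) = -10 - 2*m (x(m) = -2*(m - 1*(-5)) = -2*(m + 5) = -2*(5 + m) = -10 - 2*m)
d(T) = 2*T
P(O) = 8 - 8*O (P(O) = (-10 - 2*(-1))*(-1 + O) = (-10 + 2)*(-1 + O) = -8*(-1 + O) = 8 - 8*O)
(-22 + U)/(841 + P(6)) - d(3) = (-22 + 698)/(841 + (8 - 8*6)) - 2*3 = 676/(841 + (8 - 48)) - 1*6 = 676/(841 - 40) - 6 = 676/801 - 6 = -4130/801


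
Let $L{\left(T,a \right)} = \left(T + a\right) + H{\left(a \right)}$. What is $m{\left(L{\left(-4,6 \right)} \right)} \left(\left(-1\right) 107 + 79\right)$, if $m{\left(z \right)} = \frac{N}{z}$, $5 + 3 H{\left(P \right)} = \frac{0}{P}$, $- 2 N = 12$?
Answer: $504$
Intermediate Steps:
$N = -6$ ($N = \left(- \frac{1}{2}\right) 12 = -6$)
$H{\left(P \right)} = - \frac{5}{3}$ ($H{\left(P \right)} = - \frac{5}{3} + \frac{0 \frac{1}{P}}{3} = - \frac{5}{3} + \frac{1}{3} \cdot 0 = - \frac{5}{3} + 0 = - \frac{5}{3}$)
$L{\left(T,a \right)} = - \frac{5}{3} + T + a$ ($L{\left(T,a \right)} = \left(T + a\right) - \frac{5}{3} = - \frac{5}{3} + T + a$)
$m{\left(z \right)} = - \frac{6}{z}$
$m{\left(L{\left(-4,6 \right)} \right)} \left(\left(-1\right) 107 + 79\right) = - \frac{6}{- \frac{5}{3} - 4 + 6} \left(\left(-1\right) 107 + 79\right) = - 6 \frac{1}{\frac{1}{3}} \left(-107 + 79\right) = \left(-6\right) 3 \left(-28\right) = \left(-18\right) \left(-28\right) = 504$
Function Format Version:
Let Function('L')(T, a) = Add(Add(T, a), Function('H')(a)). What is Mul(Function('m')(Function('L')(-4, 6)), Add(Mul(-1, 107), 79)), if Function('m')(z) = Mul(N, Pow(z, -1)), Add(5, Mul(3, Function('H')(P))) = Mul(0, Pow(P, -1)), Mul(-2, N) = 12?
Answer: 504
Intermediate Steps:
N = -6 (N = Mul(Rational(-1, 2), 12) = -6)
Function('H')(P) = Rational(-5, 3) (Function('H')(P) = Add(Rational(-5, 3), Mul(Rational(1, 3), Mul(0, Pow(P, -1)))) = Add(Rational(-5, 3), Mul(Rational(1, 3), 0)) = Add(Rational(-5, 3), 0) = Rational(-5, 3))
Function('L')(T, a) = Add(Rational(-5, 3), T, a) (Function('L')(T, a) = Add(Add(T, a), Rational(-5, 3)) = Add(Rational(-5, 3), T, a))
Function('m')(z) = Mul(-6, Pow(z, -1))
Mul(Function('m')(Function('L')(-4, 6)), Add(Mul(-1, 107), 79)) = Mul(Mul(-6, Pow(Add(Rational(-5, 3), -4, 6), -1)), Add(Mul(-1, 107), 79)) = Mul(Mul(-6, Pow(Rational(1, 3), -1)), Add(-107, 79)) = Mul(Mul(-6, 3), -28) = Mul(-18, -28) = 504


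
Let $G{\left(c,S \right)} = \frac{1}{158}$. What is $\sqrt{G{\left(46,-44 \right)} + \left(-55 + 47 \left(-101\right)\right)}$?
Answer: $\frac{i \sqrt{119876970}}{158} \approx 69.296 i$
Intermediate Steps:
$G{\left(c,S \right)} = \frac{1}{158}$
$\sqrt{G{\left(46,-44 \right)} + \left(-55 + 47 \left(-101\right)\right)} = \sqrt{\frac{1}{158} + \left(-55 + 47 \left(-101\right)\right)} = \sqrt{\frac{1}{158} - 4802} = \sqrt{- \frac{758715}{158}} = \frac{i \sqrt{119876970}}{158}$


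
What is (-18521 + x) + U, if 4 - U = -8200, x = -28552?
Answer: -38869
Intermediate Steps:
U = 8204 (U = 4 - 1*(-8200) = 4 + 8200 = 8204)
(-18521 + x) + U = (-18521 - 28552) + 8204 = -47073 + 8204 = -38869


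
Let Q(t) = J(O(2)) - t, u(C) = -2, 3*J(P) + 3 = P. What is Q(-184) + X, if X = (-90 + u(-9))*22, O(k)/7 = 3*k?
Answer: -1827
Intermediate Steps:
O(k) = 21*k (O(k) = 7*(3*k) = 21*k)
J(P) = -1 + P/3
Q(t) = 13 - t (Q(t) = (-1 + (21*2)/3) - t = (-1 + (⅓)*42) - t = (-1 + 14) - t = 13 - t)
X = -2024 (X = (-90 - 2)*22 = -92*22 = -2024)
Q(-184) + X = (13 - 1*(-184)) - 2024 = (13 + 184) - 2024 = 197 - 2024 = -1827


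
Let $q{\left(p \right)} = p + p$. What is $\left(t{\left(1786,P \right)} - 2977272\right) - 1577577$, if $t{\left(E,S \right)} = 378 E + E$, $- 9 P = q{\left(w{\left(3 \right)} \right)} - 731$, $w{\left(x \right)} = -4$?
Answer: $-3877955$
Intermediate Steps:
$q{\left(p \right)} = 2 p$
$P = \frac{739}{9}$ ($P = - \frac{2 \left(-4\right) - 731}{9} = - \frac{-8 - 731}{9} = \left(- \frac{1}{9}\right) \left(-739\right) = \frac{739}{9} \approx 82.111$)
$t{\left(E,S \right)} = 379 E$
$\left(t{\left(1786,P \right)} - 2977272\right) - 1577577 = \left(379 \cdot 1786 - 2977272\right) - 1577577 = \left(676894 - 2977272\right) - 1577577 = -2300378 - 1577577 = -3877955$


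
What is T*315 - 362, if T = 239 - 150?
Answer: 27673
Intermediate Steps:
T = 89
T*315 - 362 = 89*315 - 362 = 28035 - 362 = 27673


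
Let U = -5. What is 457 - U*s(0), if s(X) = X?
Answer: 457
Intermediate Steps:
457 - U*s(0) = 457 - (-5)*0 = 457 - 1*0 = 457 + 0 = 457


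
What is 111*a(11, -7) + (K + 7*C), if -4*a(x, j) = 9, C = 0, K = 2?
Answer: -991/4 ≈ -247.75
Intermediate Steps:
a(x, j) = -9/4 (a(x, j) = -1/4*9 = -9/4)
111*a(11, -7) + (K + 7*C) = 111*(-9/4) + (2 + 7*0) = -999/4 + (2 + 0) = -999/4 + 2 = -991/4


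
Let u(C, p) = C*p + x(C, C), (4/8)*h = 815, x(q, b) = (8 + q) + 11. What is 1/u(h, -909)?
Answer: -1/1480021 ≈ -6.7567e-7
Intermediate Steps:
x(q, b) = 19 + q
h = 1630 (h = 2*815 = 1630)
u(C, p) = 19 + C + C*p (u(C, p) = C*p + (19 + C) = 19 + C + C*p)
1/u(h, -909) = 1/(19 + 1630 + 1630*(-909)) = 1/(19 + 1630 - 1481670) = 1/(-1480021) = -1/1480021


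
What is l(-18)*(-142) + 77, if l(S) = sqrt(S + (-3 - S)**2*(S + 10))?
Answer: 77 - 426*I*sqrt(202) ≈ 77.0 - 6054.6*I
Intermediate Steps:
l(S) = sqrt(S + (-3 - S)**2*(10 + S))
l(-18)*(-142) + 77 = sqrt(90 + (-18)**3 + 16*(-18)**2 + 70*(-18))*(-142) + 77 = sqrt(90 - 5832 + 16*324 - 1260)*(-142) + 77 = sqrt(90 - 5832 + 5184 - 1260)*(-142) + 77 = sqrt(-1818)*(-142) + 77 = (3*I*sqrt(202))*(-142) + 77 = -426*I*sqrt(202) + 77 = 77 - 426*I*sqrt(202)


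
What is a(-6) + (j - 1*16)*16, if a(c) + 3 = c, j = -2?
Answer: -297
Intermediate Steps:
a(c) = -3 + c
a(-6) + (j - 1*16)*16 = (-3 - 6) + (-2 - 1*16)*16 = -9 + (-2 - 16)*16 = -9 - 18*16 = -9 - 288 = -297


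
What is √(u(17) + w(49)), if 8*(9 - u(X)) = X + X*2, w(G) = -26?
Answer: I*√374/4 ≈ 4.8348*I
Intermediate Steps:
u(X) = 9 - 3*X/8 (u(X) = 9 - (X + X*2)/8 = 9 - (X + 2*X)/8 = 9 - 3*X/8)
√(u(17) + w(49)) = √((9 - 3/8*17) - 26) = √((9 - 51/8) - 26) = √(21/8 - 26) = √(-187/8) = I*√374/4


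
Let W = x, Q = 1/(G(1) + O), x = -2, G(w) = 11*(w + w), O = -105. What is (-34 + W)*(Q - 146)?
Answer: 436284/83 ≈ 5256.4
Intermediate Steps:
G(w) = 22*w (G(w) = 11*(2*w) = 22*w)
Q = -1/83 (Q = 1/(22*1 - 105) = 1/(22 - 105) = 1/(-83) = -1/83 ≈ -0.012048)
W = -2
(-34 + W)*(Q - 146) = (-34 - 2)*(-1/83 - 146) = -36*(-12119/83) = 436284/83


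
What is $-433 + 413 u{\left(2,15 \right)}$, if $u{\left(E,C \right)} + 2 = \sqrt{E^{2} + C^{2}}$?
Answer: $-1259 + 413 \sqrt{229} \approx 4990.8$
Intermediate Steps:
$u{\left(E,C \right)} = -2 + \sqrt{C^{2} + E^{2}}$ ($u{\left(E,C \right)} = -2 + \sqrt{E^{2} + C^{2}} = -2 + \sqrt{C^{2} + E^{2}}$)
$-433 + 413 u{\left(2,15 \right)} = -433 + 413 \left(-2 + \sqrt{15^{2} + 2^{2}}\right) = -433 + 413 \left(-2 + \sqrt{225 + 4}\right) = -433 + 413 \left(-2 + \sqrt{229}\right) = -433 - \left(826 - 413 \sqrt{229}\right) = -1259 + 413 \sqrt{229}$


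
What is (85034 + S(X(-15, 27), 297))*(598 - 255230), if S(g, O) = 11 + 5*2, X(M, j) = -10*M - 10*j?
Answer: -21657724760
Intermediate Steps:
S(g, O) = 21 (S(g, O) = 11 + 10 = 21)
(85034 + S(X(-15, 27), 297))*(598 - 255230) = (85034 + 21)*(598 - 255230) = 85055*(-254632) = -21657724760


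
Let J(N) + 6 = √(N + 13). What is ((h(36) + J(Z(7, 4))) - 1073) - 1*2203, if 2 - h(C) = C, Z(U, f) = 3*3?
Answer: -3316 + √22 ≈ -3311.3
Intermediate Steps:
Z(U, f) = 9
h(C) = 2 - C
J(N) = -6 + √(13 + N) (J(N) = -6 + √(N + 13) = -6 + √(13 + N))
((h(36) + J(Z(7, 4))) - 1073) - 1*2203 = (((2 - 1*36) + (-6 + √(13 + 9))) - 1073) - 1*2203 = (((2 - 36) + (-6 + √22)) - 1073) - 2203 = ((-34 + (-6 + √22)) - 1073) - 2203 = ((-40 + √22) - 1073) - 2203 = (-1113 + √22) - 2203 = -3316 + √22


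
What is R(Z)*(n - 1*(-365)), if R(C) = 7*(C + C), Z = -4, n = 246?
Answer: -34216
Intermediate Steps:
R(C) = 14*C (R(C) = 7*(2*C) = 14*C)
R(Z)*(n - 1*(-365)) = (14*(-4))*(246 - 1*(-365)) = -56*(246 + 365) = -56*611 = -34216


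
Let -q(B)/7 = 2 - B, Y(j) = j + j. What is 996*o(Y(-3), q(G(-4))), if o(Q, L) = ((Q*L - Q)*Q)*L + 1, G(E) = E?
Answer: 64756932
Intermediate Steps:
Y(j) = 2*j
q(B) = -14 + 7*B (q(B) = -7*(2 - B) = -14 + 7*B)
o(Q, L) = 1 + L*Q*(-Q + L*Q) (o(Q, L) = ((L*Q - Q)*Q)*L + 1 = ((-Q + L*Q)*Q)*L + 1 = (Q*(-Q + L*Q))*L + 1 = L*Q*(-Q + L*Q) + 1 = 1 + L*Q*(-Q + L*Q))
996*o(Y(-3), q(G(-4))) = 996*(1 + (-14 + 7*(-4))**2*(2*(-3))**2 - (-14 + 7*(-4))*(2*(-3))**2) = 996*(1 + (-14 - 28)**2*(-6)**2 - 1*(-14 - 28)*(-6)**2) = 996*(1 + (-42)**2*36 - 1*(-42)*36) = 996*(1 + 1764*36 + 1512) = 996*(1 + 63504 + 1512) = 996*65017 = 64756932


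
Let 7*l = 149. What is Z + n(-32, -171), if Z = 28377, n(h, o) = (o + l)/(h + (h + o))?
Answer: 46681213/1645 ≈ 28378.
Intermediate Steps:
l = 149/7 (l = (⅐)*149 = 149/7 ≈ 21.286)
n(h, o) = (149/7 + o)/(o + 2*h) (n(h, o) = (o + 149/7)/(h + (h + o)) = (149/7 + o)/(o + 2*h))
Z + n(-32, -171) = 28377 + (149/7 - 171)/(-171 + 2*(-32)) = 28377 - 1048/7/(-171 - 64) = 28377 - 1048/7/(-235) = 28377 - 1/235*(-1048/7) = 28377 + 1048/1645 = 46681213/1645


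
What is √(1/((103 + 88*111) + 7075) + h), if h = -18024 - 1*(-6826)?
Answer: I*√3215695108422/16946 ≈ 105.82*I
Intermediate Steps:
h = -11198 (h = -18024 + 6826 = -11198)
√(1/((103 + 88*111) + 7075) + h) = √(1/((103 + 88*111) + 7075) - 11198) = √(1/((103 + 9768) + 7075) - 11198) = √(1/(9871 + 7075) - 11198) = √(1/16946 - 11198) = √(-189761307/16946) = I*√3215695108422/16946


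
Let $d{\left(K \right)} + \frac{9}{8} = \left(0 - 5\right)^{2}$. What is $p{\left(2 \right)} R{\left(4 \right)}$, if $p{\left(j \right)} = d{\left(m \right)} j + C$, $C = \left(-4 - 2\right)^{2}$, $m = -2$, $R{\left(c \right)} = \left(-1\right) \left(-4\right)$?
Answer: $335$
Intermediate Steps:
$R{\left(c \right)} = 4$
$d{\left(K \right)} = \frac{191}{8}$ ($d{\left(K \right)} = - \frac{9}{8} + \left(0 - 5\right)^{2} = - \frac{9}{8} + \left(-5\right)^{2} = - \frac{9}{8} + 25 = \frac{191}{8}$)
$C = 36$ ($C = \left(-6\right)^{2} = 36$)
$p{\left(j \right)} = 36 + \frac{191 j}{8}$ ($p{\left(j \right)} = \frac{191 j}{8} + 36 = 36 + \frac{191 j}{8}$)
$p{\left(2 \right)} R{\left(4 \right)} = \left(36 + \frac{191}{8} \cdot 2\right) 4 = \left(36 + \frac{191}{4}\right) 4 = \frac{335}{4} \cdot 4 = 335$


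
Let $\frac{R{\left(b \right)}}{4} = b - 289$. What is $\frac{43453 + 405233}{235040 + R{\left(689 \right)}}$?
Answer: $\frac{74781}{39440} \approx 1.8961$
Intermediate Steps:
$R{\left(b \right)} = -1156 + 4 b$ ($R{\left(b \right)} = 4 \left(b - 289\right) = 4 \left(-289 + b\right) = -1156 + 4 b$)
$\frac{43453 + 405233}{235040 + R{\left(689 \right)}} = \frac{43453 + 405233}{235040 + \left(-1156 + 4 \cdot 689\right)} = \frac{448686}{235040 + \left(-1156 + 2756\right)} = \frac{448686}{235040 + 1600} = \frac{448686}{236640} = 448686 \cdot \frac{1}{236640} = \frac{74781}{39440}$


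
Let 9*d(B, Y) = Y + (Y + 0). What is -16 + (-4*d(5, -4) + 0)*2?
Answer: -80/9 ≈ -8.8889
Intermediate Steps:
d(B, Y) = 2*Y/9 (d(B, Y) = (Y + (Y + 0))/9 = (Y + Y)/9 = (2*Y)/9 = 2*Y/9)
-16 + (-4*d(5, -4) + 0)*2 = -16 + (-8*(-4)/9 + 0)*2 = -16 + (-4*(-8/9) + 0)*2 = -16 + (32/9 + 0)*2 = -16 + (32/9)*2 = -16 + 64/9 = -80/9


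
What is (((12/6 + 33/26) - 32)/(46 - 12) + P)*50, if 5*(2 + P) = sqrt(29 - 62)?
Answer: -62875/442 + 10*I*sqrt(33) ≈ -142.25 + 57.446*I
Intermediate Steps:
P = -2 + I*sqrt(33)/5 (P = -2 + sqrt(29 - 62)/5 = -2 + sqrt(-33)/5 = -2 + (I*sqrt(33))/5 = -2 + I*sqrt(33)/5 ≈ -2.0 + 1.1489*I)
(((12/6 + 33/26) - 32)/(46 - 12) + P)*50 = (((12/6 + 33/26) - 32)/(46 - 12) + (-2 + I*sqrt(33)/5))*50 = (((12*(1/6) + 33*(1/26)) - 32)/34 + (-2 + I*sqrt(33)/5))*50 = (((2 + 33/26) - 32)*(1/34) + (-2 + I*sqrt(33)/5))*50 = ((85/26 - 32)*(1/34) + (-2 + I*sqrt(33)/5))*50 = (-747/26*1/34 + (-2 + I*sqrt(33)/5))*50 = (-747/884 + (-2 + I*sqrt(33)/5))*50 = (-2515/884 + I*sqrt(33)/5)*50 = -62875/442 + 10*I*sqrt(33)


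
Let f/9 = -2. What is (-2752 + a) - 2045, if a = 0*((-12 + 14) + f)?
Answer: -4797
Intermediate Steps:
f = -18 (f = 9*(-2) = -18)
a = 0 (a = 0*((-12 + 14) - 18) = 0*(2 - 18) = 0*(-16) = 0)
(-2752 + a) - 2045 = (-2752 + 0) - 2045 = -2752 - 2045 = -4797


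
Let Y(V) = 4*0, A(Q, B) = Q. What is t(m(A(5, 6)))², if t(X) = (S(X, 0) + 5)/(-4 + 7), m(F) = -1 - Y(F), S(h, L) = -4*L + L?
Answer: 25/9 ≈ 2.7778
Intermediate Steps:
Y(V) = 0
S(h, L) = -3*L
m(F) = -1 (m(F) = -1 - 1*0 = -1 + 0 = -1)
t(X) = 5/3 (t(X) = (-3*0 + 5)/(-4 + 7) = (0 + 5)/3 = 5*(⅓) = 5/3)
t(m(A(5, 6)))² = (5/3)² = 25/9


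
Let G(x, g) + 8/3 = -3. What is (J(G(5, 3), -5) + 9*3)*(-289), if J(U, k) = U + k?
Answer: -14161/3 ≈ -4720.3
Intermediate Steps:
G(x, g) = -17/3 (G(x, g) = -8/3 - 3 = -17/3)
(J(G(5, 3), -5) + 9*3)*(-289) = ((-17/3 - 5) + 9*3)*(-289) = (-32/3 + 27)*(-289) = (49/3)*(-289) = -14161/3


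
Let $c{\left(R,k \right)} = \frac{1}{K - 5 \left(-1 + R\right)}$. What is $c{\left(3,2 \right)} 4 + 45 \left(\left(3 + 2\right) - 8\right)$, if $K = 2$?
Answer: $- \frac{271}{2} \approx -135.5$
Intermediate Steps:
$c{\left(R,k \right)} = \frac{1}{7 - 5 R}$ ($c{\left(R,k \right)} = \frac{1}{2 - 5 \left(-1 + R\right)} = \frac{1}{2 - \left(-5 + 5 R\right)} = \frac{1}{7 - 5 R}$)
$c{\left(3,2 \right)} 4 + 45 \left(\left(3 + 2\right) - 8\right) = \frac{1}{7 - 15} \cdot 4 + 45 \left(\left(3 + 2\right) - 8\right) = \frac{1}{7 - 15} \cdot 4 + 45 \left(5 - 8\right) = \frac{1}{-8} \cdot 4 + 45 \left(-3\right) = \left(- \frac{1}{8}\right) 4 - 135 = - \frac{1}{2} - 135 = - \frac{271}{2}$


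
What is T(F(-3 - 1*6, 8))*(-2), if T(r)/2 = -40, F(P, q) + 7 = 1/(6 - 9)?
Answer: 160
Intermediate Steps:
F(P, q) = -22/3 (F(P, q) = -7 + 1/(6 - 9) = -7 + 1/(-3) = -7 - ⅓ = -22/3)
T(r) = -80 (T(r) = 2*(-40) = -80)
T(F(-3 - 1*6, 8))*(-2) = -80*(-2) = 160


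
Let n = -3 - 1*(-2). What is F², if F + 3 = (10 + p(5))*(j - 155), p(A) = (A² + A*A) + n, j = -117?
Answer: 257634601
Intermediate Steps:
n = -1 (n = -3 + 2 = -1)
p(A) = -1 + 2*A² (p(A) = (A² + A*A) - 1 = (A² + A²) - 1 = 2*A² - 1 = -1 + 2*A²)
F = -16051 (F = -3 + (10 + (-1 + 2*5²))*(-117 - 155) = -3 + (10 + (-1 + 2*25))*(-272) = -3 + (10 + (-1 + 50))*(-272) = -3 + (10 + 49)*(-272) = -3 + 59*(-272) = -3 - 16048 = -16051)
F² = (-16051)² = 257634601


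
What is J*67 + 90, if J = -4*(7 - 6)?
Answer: -178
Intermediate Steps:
J = -4 (J = -4*1 = -4)
J*67 + 90 = -4*67 + 90 = -268 + 90 = -178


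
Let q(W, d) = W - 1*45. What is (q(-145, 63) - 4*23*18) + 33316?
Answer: 31470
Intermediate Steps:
q(W, d) = -45 + W (q(W, d) = W - 45 = -45 + W)
(q(-145, 63) - 4*23*18) + 33316 = ((-45 - 145) - 4*23*18) + 33316 = (-190 - 92*18) + 33316 = (-190 - 1656) + 33316 = -1846 + 33316 = 31470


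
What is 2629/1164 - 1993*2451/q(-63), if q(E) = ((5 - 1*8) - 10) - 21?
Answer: 2843023319/19788 ≈ 1.4367e+5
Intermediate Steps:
q(E) = -34 (q(E) = ((5 - 8) - 10) - 21 = (-3 - 10) - 21 = -13 - 21 = -34)
2629/1164 - 1993*2451/q(-63) = 2629/1164 - 1993/((-34/2451)) = 2629*(1/1164) - 1993/((-34*1/2451)) = 2629/1164 - 1993/(-34/2451) = 2629/1164 - 1993*(-2451/34) = 2629/1164 + 4884843/34 = 2843023319/19788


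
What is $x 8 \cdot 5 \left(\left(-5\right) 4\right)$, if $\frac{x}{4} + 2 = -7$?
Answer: $28800$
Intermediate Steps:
$x = -36$ ($x = -8 + 4 \left(-7\right) = -8 - 28 = -36$)
$x 8 \cdot 5 \left(\left(-5\right) 4\right) = \left(-36\right) 8 \cdot 5 \left(\left(-5\right) 4\right) = - 288 \cdot 5 \left(-20\right) = \left(-288\right) \left(-100\right) = 28800$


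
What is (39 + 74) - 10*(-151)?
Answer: 1623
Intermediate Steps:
(39 + 74) - 10*(-151) = 113 + 1510 = 1623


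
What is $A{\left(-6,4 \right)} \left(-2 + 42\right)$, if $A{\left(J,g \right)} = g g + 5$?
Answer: $840$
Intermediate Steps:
$A{\left(J,g \right)} = 5 + g^{2}$ ($A{\left(J,g \right)} = g^{2} + 5 = 5 + g^{2}$)
$A{\left(-6,4 \right)} \left(-2 + 42\right) = \left(5 + 4^{2}\right) \left(-2 + 42\right) = \left(5 + 16\right) 40 = 21 \cdot 40 = 840$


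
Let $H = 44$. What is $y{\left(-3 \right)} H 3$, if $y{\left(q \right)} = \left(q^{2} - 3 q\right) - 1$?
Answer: $2244$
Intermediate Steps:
$y{\left(q \right)} = -1 + q^{2} - 3 q$
$y{\left(-3 \right)} H 3 = \left(-1 + \left(-3\right)^{2} - -9\right) 44 \cdot 3 = \left(-1 + 9 + 9\right) 44 \cdot 3 = 17 \cdot 44 \cdot 3 = 748 \cdot 3 = 2244$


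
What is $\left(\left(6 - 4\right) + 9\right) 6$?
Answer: $66$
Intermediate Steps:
$\left(\left(6 - 4\right) + 9\right) 6 = \left(2 + 9\right) 6 = 11 \cdot 6 = 66$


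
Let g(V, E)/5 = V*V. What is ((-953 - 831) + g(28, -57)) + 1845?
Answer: 3981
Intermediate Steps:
g(V, E) = 5*V**2 (g(V, E) = 5*(V*V) = 5*V**2)
((-953 - 831) + g(28, -57)) + 1845 = ((-953 - 831) + 5*28**2) + 1845 = (-1784 + 5*784) + 1845 = (-1784 + 3920) + 1845 = 2136 + 1845 = 3981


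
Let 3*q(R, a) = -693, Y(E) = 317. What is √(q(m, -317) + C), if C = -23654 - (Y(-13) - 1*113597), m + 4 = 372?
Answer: √89395 ≈ 298.99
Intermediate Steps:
m = 368 (m = -4 + 372 = 368)
q(R, a) = -231 (q(R, a) = (⅓)*(-693) = -231)
C = 89626 (C = -23654 - (317 - 1*113597) = -23654 - (317 - 113597) = -23654 - 1*(-113280) = -23654 + 113280 = 89626)
√(q(m, -317) + C) = √(-231 + 89626) = √89395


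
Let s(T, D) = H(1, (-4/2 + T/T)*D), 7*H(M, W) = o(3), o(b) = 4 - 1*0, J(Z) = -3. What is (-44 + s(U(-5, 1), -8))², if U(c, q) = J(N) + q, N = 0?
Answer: 92416/49 ≈ 1886.0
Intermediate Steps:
U(c, q) = -3 + q
o(b) = 4 (o(b) = 4 + 0 = 4)
H(M, W) = 4/7 (H(M, W) = (⅐)*4 = 4/7)
s(T, D) = 4/7
(-44 + s(U(-5, 1), -8))² = (-44 + 4/7)² = (-304/7)² = 92416/49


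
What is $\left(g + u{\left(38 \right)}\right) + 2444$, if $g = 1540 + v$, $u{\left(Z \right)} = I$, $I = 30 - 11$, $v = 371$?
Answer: $4374$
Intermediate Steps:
$I = 19$ ($I = 30 - 11 = 19$)
$u{\left(Z \right)} = 19$
$g = 1911$ ($g = 1540 + 371 = 1911$)
$\left(g + u{\left(38 \right)}\right) + 2444 = \left(1911 + 19\right) + 2444 = 1930 + 2444 = 4374$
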